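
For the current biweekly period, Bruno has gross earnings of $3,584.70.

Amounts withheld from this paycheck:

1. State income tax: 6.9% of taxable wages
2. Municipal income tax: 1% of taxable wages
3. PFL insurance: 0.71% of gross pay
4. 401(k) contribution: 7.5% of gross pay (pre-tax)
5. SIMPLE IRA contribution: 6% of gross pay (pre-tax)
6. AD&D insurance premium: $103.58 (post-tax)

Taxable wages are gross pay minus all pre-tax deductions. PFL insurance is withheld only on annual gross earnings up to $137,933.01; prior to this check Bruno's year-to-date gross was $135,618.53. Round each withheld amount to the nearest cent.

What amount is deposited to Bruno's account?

$2,735.80

401(k) contribution: $3,584.70 × 0.075 = $268.85
SIMPLE IRA contribution: $3,584.70 × 0.06 = $215.08
Pre-tax total = $268.85 + $215.08 = $483.93
Taxable wages = $3,584.70 − $483.93 = $3,100.77
State income tax: $3,100.77 × 0.069 = $213.95
Municipal income tax: $3,100.77 × 0.01 = $31.01
PFL insurance: only $137,933.01 − $135,618.53 = $2,314.48 of this check is subject → $2,314.48 × 0.0071 = $16.43
AD&D insurance premium: $103.58
Total deductions = $268.85 + $215.08 + $213.95 + $31.01 + $16.43 + $103.58 = $848.90
Net pay = $3,584.70 − $848.90 = $2,735.80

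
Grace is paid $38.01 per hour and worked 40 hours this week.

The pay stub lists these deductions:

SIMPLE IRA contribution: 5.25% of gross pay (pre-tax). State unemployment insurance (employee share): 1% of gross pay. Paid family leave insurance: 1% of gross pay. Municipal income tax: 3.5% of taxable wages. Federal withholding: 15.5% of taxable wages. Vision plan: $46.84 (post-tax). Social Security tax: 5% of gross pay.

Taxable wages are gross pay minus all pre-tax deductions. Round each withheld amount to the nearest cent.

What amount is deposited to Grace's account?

Gross pay: 40 × $38.01 = $1,520.40
SIMPLE IRA contribution: $1,520.40 × 0.0525 = $79.82
Taxable wages = $1,520.40 − $79.82 = $1,440.58
Municipal income tax: $1,440.58 × 0.035 = $50.42
Federal withholding: $1,440.58 × 0.155 = $223.29
Social Security tax: $1,520.40 × 0.05 = $76.02
State unemployment insurance (employee share): $1,520.40 × 0.01 = $15.20
Paid family leave insurance: $1,520.40 × 0.01 = $15.20
Vision plan: $46.84
Total deductions = $79.82 + $50.42 + $223.29 + $76.02 + $15.20 + $15.20 + $46.84 = $506.79
Net pay = $1,520.40 − $506.79 = $1,013.61

$1,013.61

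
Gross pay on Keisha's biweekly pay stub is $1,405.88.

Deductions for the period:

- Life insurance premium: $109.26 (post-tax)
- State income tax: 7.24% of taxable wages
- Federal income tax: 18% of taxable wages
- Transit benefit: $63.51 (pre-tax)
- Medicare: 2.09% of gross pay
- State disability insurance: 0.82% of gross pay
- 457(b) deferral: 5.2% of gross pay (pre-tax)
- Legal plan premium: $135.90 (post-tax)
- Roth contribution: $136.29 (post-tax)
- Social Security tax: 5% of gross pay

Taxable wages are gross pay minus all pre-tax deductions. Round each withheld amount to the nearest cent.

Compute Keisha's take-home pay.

457(b) deferral: $1,405.88 × 0.052 = $73.11
Transit benefit: $63.51
Pre-tax total = $73.11 + $63.51 = $136.62
Taxable wages = $1,405.88 − $136.62 = $1,269.26
State income tax: $1,269.26 × 0.0724 = $91.89
Federal income tax: $1,269.26 × 0.18 = $228.47
Social Security tax: $1,405.88 × 0.05 = $70.29
State disability insurance: $1,405.88 × 0.0082 = $11.53
Medicare: $1,405.88 × 0.0209 = $29.38
Legal plan premium: $135.90
Roth contribution: $136.29
Life insurance premium: $109.26
Total deductions = $73.11 + $63.51 + $91.89 + $228.47 + $70.29 + $11.53 + $29.38 + $135.90 + $136.29 + $109.26 = $949.63
Net pay = $1,405.88 − $949.63 = $456.25

$456.25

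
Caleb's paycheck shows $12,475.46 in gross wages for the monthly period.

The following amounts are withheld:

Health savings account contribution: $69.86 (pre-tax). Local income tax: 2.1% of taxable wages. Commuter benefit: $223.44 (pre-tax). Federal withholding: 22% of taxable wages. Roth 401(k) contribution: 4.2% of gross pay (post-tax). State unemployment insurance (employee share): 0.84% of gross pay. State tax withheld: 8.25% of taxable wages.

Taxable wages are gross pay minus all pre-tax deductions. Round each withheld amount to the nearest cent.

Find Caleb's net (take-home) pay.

$7,612.46

Health savings account contribution: $69.86
Commuter benefit: $223.44
Pre-tax total = $69.86 + $223.44 = $293.30
Taxable wages = $12,475.46 − $293.30 = $12,182.16
Federal withholding: $12,182.16 × 0.22 = $2,680.08
State tax withheld: $12,182.16 × 0.0825 = $1,005.03
Local income tax: $12,182.16 × 0.021 = $255.83
State unemployment insurance (employee share): $12,475.46 × 0.0084 = $104.79
Roth 401(k) contribution: $12,475.46 × 0.042 = $523.97
Total deductions = $69.86 + $223.44 + $2,680.08 + $1,005.03 + $255.83 + $104.79 + $523.97 = $4,863.00
Net pay = $12,475.46 − $4,863.00 = $7,612.46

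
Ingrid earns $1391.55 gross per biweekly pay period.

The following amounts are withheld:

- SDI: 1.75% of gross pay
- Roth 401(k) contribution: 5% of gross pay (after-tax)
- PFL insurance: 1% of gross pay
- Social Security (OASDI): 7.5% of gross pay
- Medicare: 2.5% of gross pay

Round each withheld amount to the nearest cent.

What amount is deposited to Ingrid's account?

$1144.54

Medicare: $1391.55 × 0.025 = $34.79
PFL insurance: $1391.55 × 0.01 = $13.92
SDI: $1391.55 × 0.0175 = $24.35
Social Security (OASDI): $1391.55 × 0.075 = $104.37
Roth 401(k) contribution: $1391.55 × 0.05 = $69.58
Total deductions = $34.79 + $13.92 + $24.35 + $104.37 + $69.58 = $247.01
Net pay = $1391.55 − $247.01 = $1144.54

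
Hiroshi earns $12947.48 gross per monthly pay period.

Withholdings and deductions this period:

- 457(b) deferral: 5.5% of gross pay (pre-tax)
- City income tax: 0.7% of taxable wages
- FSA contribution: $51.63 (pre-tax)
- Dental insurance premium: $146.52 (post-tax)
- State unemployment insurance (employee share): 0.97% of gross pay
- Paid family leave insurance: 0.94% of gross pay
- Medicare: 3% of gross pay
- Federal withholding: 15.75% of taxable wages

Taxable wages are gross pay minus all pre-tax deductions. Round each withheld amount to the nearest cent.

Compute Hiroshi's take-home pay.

$9397.27

457(b) deferral: $12947.48 × 0.055 = $712.11
FSA contribution: $51.63
Pre-tax total = $712.11 + $51.63 = $763.74
Taxable wages = $12947.48 − $763.74 = $12183.74
City income tax: $12183.74 × 0.007 = $85.29
Federal withholding: $12183.74 × 0.1575 = $1918.94
Paid family leave insurance: $12947.48 × 0.0094 = $121.71
State unemployment insurance (employee share): $12947.48 × 0.0097 = $125.59
Medicare: $12947.48 × 0.03 = $388.42
Dental insurance premium: $146.52
Total deductions = $712.11 + $51.63 + $85.29 + $1918.94 + $121.71 + $125.59 + $388.42 + $146.52 = $3550.21
Net pay = $12947.48 − $3550.21 = $9397.27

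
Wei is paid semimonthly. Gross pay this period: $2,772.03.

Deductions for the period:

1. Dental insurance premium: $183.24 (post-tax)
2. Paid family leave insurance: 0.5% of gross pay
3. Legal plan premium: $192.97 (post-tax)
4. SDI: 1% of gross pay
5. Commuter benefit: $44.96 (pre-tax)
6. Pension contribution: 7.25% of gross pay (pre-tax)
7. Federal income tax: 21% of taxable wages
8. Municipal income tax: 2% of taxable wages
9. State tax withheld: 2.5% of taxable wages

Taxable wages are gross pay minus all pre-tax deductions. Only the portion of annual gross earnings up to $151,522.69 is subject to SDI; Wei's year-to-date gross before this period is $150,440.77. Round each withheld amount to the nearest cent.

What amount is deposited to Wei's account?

Commuter benefit: $44.96
Pension contribution: $2,772.03 × 0.0725 = $200.97
Pre-tax total = $44.96 + $200.97 = $245.93
Taxable wages = $2,772.03 − $245.93 = $2,526.10
State tax withheld: $2,526.10 × 0.025 = $63.15
Federal income tax: $2,526.10 × 0.21 = $530.48
Municipal income tax: $2,526.10 × 0.02 = $50.52
SDI: only $151,522.69 − $150,440.77 = $1,081.92 of this check is subject → $1,081.92 × 0.01 = $10.82
Paid family leave insurance: $2,772.03 × 0.005 = $13.86
Dental insurance premium: $183.24
Legal plan premium: $192.97
Total deductions = $44.96 + $200.97 + $63.15 + $530.48 + $50.52 + $10.82 + $13.86 + $183.24 + $192.97 = $1,290.97
Net pay = $2,772.03 − $1,290.97 = $1,481.06

$1,481.06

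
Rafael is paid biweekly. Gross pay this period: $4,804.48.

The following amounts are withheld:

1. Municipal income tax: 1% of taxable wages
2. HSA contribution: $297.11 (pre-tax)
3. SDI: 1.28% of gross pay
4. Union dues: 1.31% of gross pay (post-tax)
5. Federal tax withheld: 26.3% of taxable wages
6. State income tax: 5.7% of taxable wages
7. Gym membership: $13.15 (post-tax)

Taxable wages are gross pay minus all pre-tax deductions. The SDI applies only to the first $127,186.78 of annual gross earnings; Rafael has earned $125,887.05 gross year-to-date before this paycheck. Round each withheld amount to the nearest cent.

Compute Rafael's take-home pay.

$2,927.21

HSA contribution: $297.11
Taxable wages = $4,804.48 − $297.11 = $4,507.37
State income tax: $4,507.37 × 0.057 = $256.92
Municipal income tax: $4,507.37 × 0.01 = $45.07
Federal tax withheld: $4,507.37 × 0.263 = $1,185.44
SDI: only $127,186.78 − $125,887.05 = $1,299.73 of this check is subject → $1,299.73 × 0.0128 = $16.64
Gym membership: $13.15
Union dues: $4,804.48 × 0.0131 = $62.94
Total deductions = $297.11 + $256.92 + $45.07 + $1,185.44 + $16.64 + $13.15 + $62.94 = $1,877.27
Net pay = $4,804.48 − $1,877.27 = $2,927.21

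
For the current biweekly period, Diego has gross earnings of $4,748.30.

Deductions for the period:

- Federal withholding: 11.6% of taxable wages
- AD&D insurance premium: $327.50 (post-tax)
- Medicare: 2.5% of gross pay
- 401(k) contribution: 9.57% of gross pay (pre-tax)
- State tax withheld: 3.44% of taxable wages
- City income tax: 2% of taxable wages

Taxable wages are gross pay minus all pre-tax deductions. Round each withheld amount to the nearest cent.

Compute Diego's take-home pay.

401(k) contribution: $4,748.30 × 0.0957 = $454.41
Taxable wages = $4,748.30 − $454.41 = $4,293.89
State tax withheld: $4,293.89 × 0.0344 = $147.71
City income tax: $4,293.89 × 0.02 = $85.88
Federal withholding: $4,293.89 × 0.116 = $498.09
Medicare: $4,748.30 × 0.025 = $118.71
AD&D insurance premium: $327.50
Total deductions = $454.41 + $147.71 + $85.88 + $498.09 + $118.71 + $327.50 = $1,632.30
Net pay = $4,748.30 − $1,632.30 = $3,116.00

$3,116.00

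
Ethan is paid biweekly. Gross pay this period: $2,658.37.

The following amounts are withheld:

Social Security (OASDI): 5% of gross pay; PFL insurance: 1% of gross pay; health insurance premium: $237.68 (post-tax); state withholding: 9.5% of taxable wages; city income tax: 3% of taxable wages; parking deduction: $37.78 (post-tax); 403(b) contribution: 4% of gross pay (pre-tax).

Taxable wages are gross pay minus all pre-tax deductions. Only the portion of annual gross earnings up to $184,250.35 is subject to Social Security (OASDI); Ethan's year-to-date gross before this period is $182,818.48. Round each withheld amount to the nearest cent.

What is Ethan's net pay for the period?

403(b) contribution: $2,658.37 × 0.04 = $106.33
Taxable wages = $2,658.37 − $106.33 = $2,552.04
City income tax: $2,552.04 × 0.03 = $76.56
State withholding: $2,552.04 × 0.095 = $242.44
PFL insurance: $2,658.37 × 0.01 = $26.58
Social Security (OASDI): only $184,250.35 − $182,818.48 = $1,431.87 of this check is subject → $1,431.87 × 0.05 = $71.59
Parking deduction: $37.78
Health insurance premium: $237.68
Total deductions = $106.33 + $76.56 + $242.44 + $26.58 + $71.59 + $37.78 + $237.68 = $798.96
Net pay = $2,658.37 − $798.96 = $1,859.41

$1,859.41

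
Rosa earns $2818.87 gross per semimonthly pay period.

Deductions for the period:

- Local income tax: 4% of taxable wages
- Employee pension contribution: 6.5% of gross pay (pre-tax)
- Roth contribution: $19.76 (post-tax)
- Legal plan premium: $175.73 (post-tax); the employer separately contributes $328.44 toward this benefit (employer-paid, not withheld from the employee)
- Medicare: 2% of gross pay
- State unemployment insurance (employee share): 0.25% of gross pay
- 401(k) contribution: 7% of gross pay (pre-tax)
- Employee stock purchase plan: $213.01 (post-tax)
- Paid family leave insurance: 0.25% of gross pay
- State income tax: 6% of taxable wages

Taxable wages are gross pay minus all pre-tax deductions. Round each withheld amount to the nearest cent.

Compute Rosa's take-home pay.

Employee pension contribution: $2818.87 × 0.065 = $183.23
401(k) contribution: $2818.87 × 0.07 = $197.32
Pre-tax total = $183.23 + $197.32 = $380.55
Taxable wages = $2818.87 − $380.55 = $2438.32
Local income tax: $2438.32 × 0.04 = $97.53
State income tax: $2438.32 × 0.06 = $146.30
Paid family leave insurance: $2818.87 × 0.0025 = $7.05
State unemployment insurance (employee share): $2818.87 × 0.0025 = $7.05
Medicare: $2818.87 × 0.02 = $56.38
Legal plan premium: $175.73
Employee stock purchase plan: $213.01
Roth contribution: $19.76
(Employer's $328.44 toward legal plan premium is not withheld from the employee.)
Total deductions = $183.23 + $197.32 + $97.53 + $146.30 + $7.05 + $7.05 + $56.38 + $175.73 + $213.01 + $19.76 = $1103.36
Net pay = $2818.87 − $1103.36 = $1715.51

$1715.51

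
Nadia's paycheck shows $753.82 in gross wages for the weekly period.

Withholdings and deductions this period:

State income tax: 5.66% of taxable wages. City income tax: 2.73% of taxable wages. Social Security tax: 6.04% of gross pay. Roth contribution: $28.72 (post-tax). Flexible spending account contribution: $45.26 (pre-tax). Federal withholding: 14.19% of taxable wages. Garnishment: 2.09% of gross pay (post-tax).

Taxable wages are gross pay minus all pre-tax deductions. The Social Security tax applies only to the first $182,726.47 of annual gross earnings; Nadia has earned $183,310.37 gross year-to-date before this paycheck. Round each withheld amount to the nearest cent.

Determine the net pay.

Flexible spending account contribution: $45.26
Taxable wages = $753.82 − $45.26 = $708.56
Federal withholding: $708.56 × 0.1419 = $100.54
City income tax: $708.56 × 0.0273 = $19.34
State income tax: $708.56 × 0.0566 = $40.10
Social Security tax: annual cap $182,726.47 already reached (YTD $183,310.37), so $0.00
Garnishment: $753.82 × 0.0209 = $15.75
Roth contribution: $28.72
Total deductions = $45.26 + $100.54 + $19.34 + $40.10 + $0.00 + $15.75 + $28.72 = $249.71
Net pay = $753.82 − $249.71 = $504.11

$504.11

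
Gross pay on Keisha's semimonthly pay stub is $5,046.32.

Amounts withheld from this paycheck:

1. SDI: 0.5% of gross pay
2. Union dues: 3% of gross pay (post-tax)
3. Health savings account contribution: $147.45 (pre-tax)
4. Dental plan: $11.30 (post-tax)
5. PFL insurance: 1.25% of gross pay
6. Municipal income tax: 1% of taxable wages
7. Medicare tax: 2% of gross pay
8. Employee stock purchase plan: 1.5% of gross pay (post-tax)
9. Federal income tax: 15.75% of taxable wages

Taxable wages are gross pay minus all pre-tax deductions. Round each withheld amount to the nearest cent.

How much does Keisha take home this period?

$3,650.69

Health savings account contribution: $147.45
Taxable wages = $5,046.32 − $147.45 = $4,898.87
Municipal income tax: $4,898.87 × 0.01 = $48.99
Federal income tax: $4,898.87 × 0.1575 = $771.57
Medicare tax: $5,046.32 × 0.02 = $100.93
PFL insurance: $5,046.32 × 0.0125 = $63.08
SDI: $5,046.32 × 0.005 = $25.23
Employee stock purchase plan: $5,046.32 × 0.015 = $75.69
Dental plan: $11.30
Union dues: $5,046.32 × 0.03 = $151.39
Total deductions = $147.45 + $48.99 + $771.57 + $100.93 + $63.08 + $25.23 + $75.69 + $11.30 + $151.39 = $1,395.63
Net pay = $5,046.32 − $1,395.63 = $3,650.69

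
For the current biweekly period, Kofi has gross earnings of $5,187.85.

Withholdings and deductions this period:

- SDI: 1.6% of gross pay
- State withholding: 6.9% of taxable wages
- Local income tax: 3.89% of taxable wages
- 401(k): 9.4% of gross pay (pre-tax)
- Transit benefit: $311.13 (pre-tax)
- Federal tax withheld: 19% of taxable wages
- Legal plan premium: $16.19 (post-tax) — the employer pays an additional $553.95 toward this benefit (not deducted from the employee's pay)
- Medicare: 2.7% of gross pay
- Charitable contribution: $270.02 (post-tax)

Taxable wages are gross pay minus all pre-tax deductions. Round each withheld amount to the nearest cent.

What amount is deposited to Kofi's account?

$2,572.27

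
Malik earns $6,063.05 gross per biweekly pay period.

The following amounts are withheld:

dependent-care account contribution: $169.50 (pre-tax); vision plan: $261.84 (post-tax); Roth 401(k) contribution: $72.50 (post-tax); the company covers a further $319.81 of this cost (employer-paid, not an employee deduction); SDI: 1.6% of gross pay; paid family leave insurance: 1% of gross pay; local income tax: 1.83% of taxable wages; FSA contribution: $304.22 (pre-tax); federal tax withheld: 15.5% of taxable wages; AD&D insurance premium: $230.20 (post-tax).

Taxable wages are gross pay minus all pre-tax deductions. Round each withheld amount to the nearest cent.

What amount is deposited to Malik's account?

$3,898.52

Dependent-care account contribution: $169.50
FSA contribution: $304.22
Pre-tax total = $169.50 + $304.22 = $473.72
Taxable wages = $6,063.05 − $473.72 = $5,589.33
Local income tax: $5,589.33 × 0.0183 = $102.28
Federal tax withheld: $5,589.33 × 0.155 = $866.35
SDI: $6,063.05 × 0.016 = $97.01
Paid family leave insurance: $6,063.05 × 0.01 = $60.63
Roth 401(k) contribution: $72.50
Vision plan: $261.84
AD&D insurance premium: $230.20
(Employer's $319.81 toward Roth 401(k) contribution is not withheld from the employee.)
Total deductions = $169.50 + $304.22 + $102.28 + $866.35 + $97.01 + $60.63 + $72.50 + $261.84 + $230.20 = $2,164.53
Net pay = $6,063.05 − $2,164.53 = $3,898.52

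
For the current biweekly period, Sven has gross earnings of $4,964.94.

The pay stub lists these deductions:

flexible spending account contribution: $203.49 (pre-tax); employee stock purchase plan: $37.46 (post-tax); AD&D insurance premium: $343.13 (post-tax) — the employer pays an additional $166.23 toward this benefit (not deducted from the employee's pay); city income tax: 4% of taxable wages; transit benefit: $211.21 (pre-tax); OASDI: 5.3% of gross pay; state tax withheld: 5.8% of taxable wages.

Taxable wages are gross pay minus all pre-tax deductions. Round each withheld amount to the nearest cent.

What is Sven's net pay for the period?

$3,460.59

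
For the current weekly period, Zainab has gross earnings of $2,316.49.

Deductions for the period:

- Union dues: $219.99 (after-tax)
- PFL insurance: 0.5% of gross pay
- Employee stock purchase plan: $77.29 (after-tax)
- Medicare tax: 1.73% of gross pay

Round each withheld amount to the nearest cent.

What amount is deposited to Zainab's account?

Medicare tax: $2,316.49 × 0.0173 = $40.08
PFL insurance: $2,316.49 × 0.005 = $11.58
Employee stock purchase plan: $77.29
Union dues: $219.99
Total deductions = $40.08 + $11.58 + $77.29 + $219.99 = $348.94
Net pay = $2,316.49 − $348.94 = $1,967.55

$1,967.55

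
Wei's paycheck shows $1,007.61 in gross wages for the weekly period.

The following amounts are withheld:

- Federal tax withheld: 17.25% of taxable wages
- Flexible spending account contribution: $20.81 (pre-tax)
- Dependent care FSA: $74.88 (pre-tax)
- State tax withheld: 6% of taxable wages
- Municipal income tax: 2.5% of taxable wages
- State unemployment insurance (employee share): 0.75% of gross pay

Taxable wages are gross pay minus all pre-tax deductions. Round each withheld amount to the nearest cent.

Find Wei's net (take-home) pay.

$669.53

Dependent care FSA: $74.88
Flexible spending account contribution: $20.81
Pre-tax total = $74.88 + $20.81 = $95.69
Taxable wages = $1,007.61 − $95.69 = $911.92
Municipal income tax: $911.92 × 0.025 = $22.80
State tax withheld: $911.92 × 0.06 = $54.72
Federal tax withheld: $911.92 × 0.1725 = $157.31
State unemployment insurance (employee share): $1,007.61 × 0.0075 = $7.56
Total deductions = $74.88 + $20.81 + $22.80 + $54.72 + $157.31 + $7.56 = $338.08
Net pay = $1,007.61 − $338.08 = $669.53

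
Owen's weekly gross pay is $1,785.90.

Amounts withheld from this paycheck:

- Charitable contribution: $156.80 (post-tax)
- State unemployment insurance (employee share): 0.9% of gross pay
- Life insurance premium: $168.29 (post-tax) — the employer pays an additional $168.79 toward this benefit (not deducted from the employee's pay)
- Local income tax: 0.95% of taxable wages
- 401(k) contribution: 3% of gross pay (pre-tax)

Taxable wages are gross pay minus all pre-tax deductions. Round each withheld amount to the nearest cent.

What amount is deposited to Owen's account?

$1,374.70

401(k) contribution: $1,785.90 × 0.03 = $53.58
Taxable wages = $1,785.90 − $53.58 = $1,732.32
Local income tax: $1,732.32 × 0.0095 = $16.46
State unemployment insurance (employee share): $1,785.90 × 0.009 = $16.07
Charitable contribution: $156.80
Life insurance premium: $168.29
(Employer's $168.79 toward life insurance premium is not withheld from the employee.)
Total deductions = $53.58 + $16.46 + $16.07 + $156.80 + $168.29 = $411.20
Net pay = $1,785.90 − $411.20 = $1,374.70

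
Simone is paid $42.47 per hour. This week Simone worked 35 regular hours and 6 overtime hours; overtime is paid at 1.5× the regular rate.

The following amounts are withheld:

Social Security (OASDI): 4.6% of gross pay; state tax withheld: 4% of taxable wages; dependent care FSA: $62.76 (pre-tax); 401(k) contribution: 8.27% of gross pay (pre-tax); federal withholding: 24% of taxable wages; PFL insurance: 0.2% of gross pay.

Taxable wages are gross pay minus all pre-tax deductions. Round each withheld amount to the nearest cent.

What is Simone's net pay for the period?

$1,099.29

Regular pay: 35 × $42.47 = $1,486.45
Overtime pay: 6 × $42.47 × 1.5 = $382.23
Gross pay = $1,486.45 + $382.23 = $1,868.68
Dependent care FSA: $62.76
401(k) contribution: $1,868.68 × 0.0827 = $154.54
Pre-tax total = $62.76 + $154.54 = $217.30
Taxable wages = $1,868.68 − $217.30 = $1,651.38
State tax withheld: $1,651.38 × 0.04 = $66.06
Federal withholding: $1,651.38 × 0.24 = $396.33
PFL insurance: $1,868.68 × 0.002 = $3.74
Social Security (OASDI): $1,868.68 × 0.046 = $85.96
Total deductions = $62.76 + $154.54 + $66.06 + $396.33 + $3.74 + $85.96 = $769.39
Net pay = $1,868.68 − $769.39 = $1,099.29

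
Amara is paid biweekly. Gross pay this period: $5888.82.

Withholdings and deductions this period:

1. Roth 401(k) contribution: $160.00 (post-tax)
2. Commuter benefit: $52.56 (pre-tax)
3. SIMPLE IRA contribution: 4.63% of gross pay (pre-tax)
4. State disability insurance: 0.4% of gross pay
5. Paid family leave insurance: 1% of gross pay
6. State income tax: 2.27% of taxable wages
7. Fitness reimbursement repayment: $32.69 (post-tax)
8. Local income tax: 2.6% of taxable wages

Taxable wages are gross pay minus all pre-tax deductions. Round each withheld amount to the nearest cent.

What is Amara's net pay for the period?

SIMPLE IRA contribution: $5888.82 × 0.0463 = $272.65
Commuter benefit: $52.56
Pre-tax total = $272.65 + $52.56 = $325.21
Taxable wages = $5888.82 − $325.21 = $5563.61
Local income tax: $5563.61 × 0.026 = $144.65
State income tax: $5563.61 × 0.0227 = $126.29
Paid family leave insurance: $5888.82 × 0.01 = $58.89
State disability insurance: $5888.82 × 0.004 = $23.56
Roth 401(k) contribution: $160.00
Fitness reimbursement repayment: $32.69
Total deductions = $272.65 + $52.56 + $144.65 + $126.29 + $58.89 + $23.56 + $160.00 + $32.69 = $871.29
Net pay = $5888.82 − $871.29 = $5017.53

$5017.53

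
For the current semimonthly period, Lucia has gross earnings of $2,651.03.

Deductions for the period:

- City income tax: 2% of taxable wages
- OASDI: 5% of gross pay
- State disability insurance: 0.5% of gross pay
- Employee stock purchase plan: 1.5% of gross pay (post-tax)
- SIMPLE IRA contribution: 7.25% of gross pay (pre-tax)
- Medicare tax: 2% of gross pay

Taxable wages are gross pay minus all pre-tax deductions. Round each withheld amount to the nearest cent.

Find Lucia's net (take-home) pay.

$2,171.05

SIMPLE IRA contribution: $2,651.03 × 0.0725 = $192.20
Taxable wages = $2,651.03 − $192.20 = $2,458.83
City income tax: $2,458.83 × 0.02 = $49.18
OASDI: $2,651.03 × 0.05 = $132.55
State disability insurance: $2,651.03 × 0.005 = $13.26
Medicare tax: $2,651.03 × 0.02 = $53.02
Employee stock purchase plan: $2,651.03 × 0.015 = $39.77
Total deductions = $192.20 + $49.18 + $132.55 + $13.26 + $53.02 + $39.77 = $479.98
Net pay = $2,651.03 − $479.98 = $2,171.05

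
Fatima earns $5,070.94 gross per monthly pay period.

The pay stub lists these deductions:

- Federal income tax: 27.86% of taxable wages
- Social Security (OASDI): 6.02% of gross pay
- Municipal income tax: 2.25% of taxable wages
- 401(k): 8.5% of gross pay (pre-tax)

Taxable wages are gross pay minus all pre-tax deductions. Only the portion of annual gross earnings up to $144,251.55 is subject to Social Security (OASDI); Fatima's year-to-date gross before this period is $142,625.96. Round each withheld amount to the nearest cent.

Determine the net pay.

$3,144.97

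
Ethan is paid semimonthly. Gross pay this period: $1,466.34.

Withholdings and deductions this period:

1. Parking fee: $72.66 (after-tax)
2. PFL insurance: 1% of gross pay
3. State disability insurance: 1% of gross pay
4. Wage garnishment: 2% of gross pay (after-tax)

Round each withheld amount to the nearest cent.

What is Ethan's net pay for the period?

$1,335.03

PFL insurance: $1,466.34 × 0.01 = $14.66
State disability insurance: $1,466.34 × 0.01 = $14.66
Parking fee: $72.66
Wage garnishment: $1,466.34 × 0.02 = $29.33
Total deductions = $14.66 + $14.66 + $72.66 + $29.33 = $131.31
Net pay = $1,466.34 − $131.31 = $1,335.03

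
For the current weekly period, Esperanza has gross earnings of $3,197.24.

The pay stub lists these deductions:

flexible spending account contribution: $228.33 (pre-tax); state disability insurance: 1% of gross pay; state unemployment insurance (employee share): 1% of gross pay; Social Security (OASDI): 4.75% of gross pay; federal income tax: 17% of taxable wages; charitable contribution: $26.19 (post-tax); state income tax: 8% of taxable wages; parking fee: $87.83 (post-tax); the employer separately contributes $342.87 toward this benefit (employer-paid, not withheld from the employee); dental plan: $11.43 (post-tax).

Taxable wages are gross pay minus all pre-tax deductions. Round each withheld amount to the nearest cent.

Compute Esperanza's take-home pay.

Flexible spending account contribution: $228.33
Taxable wages = $3,197.24 − $228.33 = $2,968.91
Federal income tax: $2,968.91 × 0.17 = $504.71
State income tax: $2,968.91 × 0.08 = $237.51
State disability insurance: $3,197.24 × 0.01 = $31.97
State unemployment insurance (employee share): $3,197.24 × 0.01 = $31.97
Social Security (OASDI): $3,197.24 × 0.0475 = $151.87
Charitable contribution: $26.19
Dental plan: $11.43
Parking fee: $87.83
(Employer's $342.87 toward parking fee is not withheld from the employee.)
Total deductions = $228.33 + $504.71 + $237.51 + $31.97 + $31.97 + $151.87 + $26.19 + $11.43 + $87.83 = $1,311.81
Net pay = $3,197.24 − $1,311.81 = $1,885.43

$1,885.43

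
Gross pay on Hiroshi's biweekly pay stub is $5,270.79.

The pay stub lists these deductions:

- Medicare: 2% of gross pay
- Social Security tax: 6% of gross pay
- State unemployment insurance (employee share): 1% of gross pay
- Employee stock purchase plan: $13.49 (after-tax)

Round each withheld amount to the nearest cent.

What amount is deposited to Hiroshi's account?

$4,782.92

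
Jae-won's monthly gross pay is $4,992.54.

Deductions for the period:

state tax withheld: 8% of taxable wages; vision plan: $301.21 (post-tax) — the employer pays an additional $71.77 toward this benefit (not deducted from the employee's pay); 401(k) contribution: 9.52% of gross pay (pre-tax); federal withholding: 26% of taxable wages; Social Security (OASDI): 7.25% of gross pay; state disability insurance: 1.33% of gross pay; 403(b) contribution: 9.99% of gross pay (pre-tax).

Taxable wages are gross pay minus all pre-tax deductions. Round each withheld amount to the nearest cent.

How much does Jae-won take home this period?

403(b) contribution: $4,992.54 × 0.0999 = $498.75
401(k) contribution: $4,992.54 × 0.0952 = $475.29
Pre-tax total = $498.75 + $475.29 = $974.04
Taxable wages = $4,992.54 − $974.04 = $4,018.50
State tax withheld: $4,018.50 × 0.08 = $321.48
Federal withholding: $4,018.50 × 0.26 = $1,044.81
Social Security (OASDI): $4,992.54 × 0.0725 = $361.96
State disability insurance: $4,992.54 × 0.0133 = $66.40
Vision plan: $301.21
(Employer's $71.77 toward vision plan is not withheld from the employee.)
Total deductions = $498.75 + $475.29 + $321.48 + $1,044.81 + $361.96 + $66.40 + $301.21 = $3,069.90
Net pay = $4,992.54 − $3,069.90 = $1,922.64

$1,922.64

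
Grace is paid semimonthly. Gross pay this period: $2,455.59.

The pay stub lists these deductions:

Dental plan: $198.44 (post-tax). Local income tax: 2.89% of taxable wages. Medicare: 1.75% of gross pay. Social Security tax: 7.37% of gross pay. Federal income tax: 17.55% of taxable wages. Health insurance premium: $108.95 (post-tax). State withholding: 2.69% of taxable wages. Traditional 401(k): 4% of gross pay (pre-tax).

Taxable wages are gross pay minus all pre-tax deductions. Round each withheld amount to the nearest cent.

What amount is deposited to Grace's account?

Traditional 401(k): $2,455.59 × 0.04 = $98.22
Taxable wages = $2,455.59 − $98.22 = $2,357.37
Local income tax: $2,357.37 × 0.0289 = $68.13
State withholding: $2,357.37 × 0.0269 = $63.41
Federal income tax: $2,357.37 × 0.1755 = $413.72
Social Security tax: $2,455.59 × 0.0737 = $180.98
Medicare: $2,455.59 × 0.0175 = $42.97
Dental plan: $198.44
Health insurance premium: $108.95
Total deductions = $98.22 + $68.13 + $63.41 + $413.72 + $180.98 + $42.97 + $198.44 + $108.95 = $1,174.82
Net pay = $2,455.59 − $1,174.82 = $1,280.77

$1,280.77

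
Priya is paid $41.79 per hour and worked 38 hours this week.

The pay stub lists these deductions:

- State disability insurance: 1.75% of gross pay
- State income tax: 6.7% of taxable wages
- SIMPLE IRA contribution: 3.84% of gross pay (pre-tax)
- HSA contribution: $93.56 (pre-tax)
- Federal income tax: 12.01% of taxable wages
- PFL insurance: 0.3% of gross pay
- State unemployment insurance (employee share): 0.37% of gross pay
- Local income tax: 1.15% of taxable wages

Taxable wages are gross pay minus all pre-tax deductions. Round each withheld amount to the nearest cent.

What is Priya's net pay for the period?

$1,110.36

Gross pay: 38 × $41.79 = $1,588.02
SIMPLE IRA contribution: $1,588.02 × 0.0384 = $60.98
HSA contribution: $93.56
Pre-tax total = $60.98 + $93.56 = $154.54
Taxable wages = $1,588.02 − $154.54 = $1,433.48
Local income tax: $1,433.48 × 0.0115 = $16.49
State income tax: $1,433.48 × 0.067 = $96.04
Federal income tax: $1,433.48 × 0.1201 = $172.16
State disability insurance: $1,588.02 × 0.0175 = $27.79
PFL insurance: $1,588.02 × 0.003 = $4.76
State unemployment insurance (employee share): $1,588.02 × 0.0037 = $5.88
Total deductions = $60.98 + $93.56 + $16.49 + $96.04 + $172.16 + $27.79 + $4.76 + $5.88 = $477.66
Net pay = $1,588.02 − $477.66 = $1,110.36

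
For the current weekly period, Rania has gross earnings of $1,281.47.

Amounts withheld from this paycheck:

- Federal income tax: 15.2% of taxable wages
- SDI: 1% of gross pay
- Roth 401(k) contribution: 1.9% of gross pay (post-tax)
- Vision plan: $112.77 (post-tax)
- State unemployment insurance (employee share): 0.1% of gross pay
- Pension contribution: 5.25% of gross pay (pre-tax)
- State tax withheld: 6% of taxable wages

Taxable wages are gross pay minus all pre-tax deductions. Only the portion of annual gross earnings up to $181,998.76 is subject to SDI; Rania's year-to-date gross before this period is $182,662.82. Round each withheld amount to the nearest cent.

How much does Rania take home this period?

Pension contribution: $1,281.47 × 0.0525 = $67.28
Taxable wages = $1,281.47 − $67.28 = $1,214.19
Federal income tax: $1,214.19 × 0.152 = $184.56
State tax withheld: $1,214.19 × 0.06 = $72.85
State unemployment insurance (employee share): $1,281.47 × 0.001 = $1.28
SDI: annual cap $181,998.76 already reached (YTD $182,662.82), so $0.00
Roth 401(k) contribution: $1,281.47 × 0.019 = $24.35
Vision plan: $112.77
Total deductions = $67.28 + $184.56 + $72.85 + $1.28 + $0.00 + $24.35 + $112.77 = $463.09
Net pay = $1,281.47 − $463.09 = $818.38

$818.38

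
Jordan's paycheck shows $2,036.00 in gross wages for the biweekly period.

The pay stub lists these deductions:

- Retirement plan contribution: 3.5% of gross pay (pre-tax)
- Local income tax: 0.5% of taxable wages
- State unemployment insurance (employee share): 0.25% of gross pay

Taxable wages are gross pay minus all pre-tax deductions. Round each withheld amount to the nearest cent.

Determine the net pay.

$1,949.83

Retirement plan contribution: $2,036.00 × 0.035 = $71.26
Taxable wages = $2,036.00 − $71.26 = $1,964.74
Local income tax: $1,964.74 × 0.005 = $9.82
State unemployment insurance (employee share): $2,036.00 × 0.0025 = $5.09
Total deductions = $71.26 + $9.82 + $5.09 = $86.17
Net pay = $2,036.00 − $86.17 = $1,949.83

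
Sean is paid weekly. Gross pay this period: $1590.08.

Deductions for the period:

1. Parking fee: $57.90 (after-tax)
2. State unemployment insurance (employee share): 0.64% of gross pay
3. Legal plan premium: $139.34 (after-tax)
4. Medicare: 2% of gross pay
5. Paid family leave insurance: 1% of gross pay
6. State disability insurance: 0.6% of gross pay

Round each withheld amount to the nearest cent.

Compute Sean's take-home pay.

$1325.42

Paid family leave insurance: $1590.08 × 0.01 = $15.90
State disability insurance: $1590.08 × 0.006 = $9.54
Medicare: $1590.08 × 0.02 = $31.80
State unemployment insurance (employee share): $1590.08 × 0.0064 = $10.18
Parking fee: $57.90
Legal plan premium: $139.34
Total deductions = $15.90 + $9.54 + $31.80 + $10.18 + $57.90 + $139.34 = $264.66
Net pay = $1590.08 − $264.66 = $1325.42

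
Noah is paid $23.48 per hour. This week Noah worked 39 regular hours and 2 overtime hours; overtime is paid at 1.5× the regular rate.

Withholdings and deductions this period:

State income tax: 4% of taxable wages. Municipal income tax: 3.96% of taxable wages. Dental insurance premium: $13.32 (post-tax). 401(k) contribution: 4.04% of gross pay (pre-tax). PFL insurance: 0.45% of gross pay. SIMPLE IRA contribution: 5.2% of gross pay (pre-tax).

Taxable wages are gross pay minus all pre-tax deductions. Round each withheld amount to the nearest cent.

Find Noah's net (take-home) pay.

$806.04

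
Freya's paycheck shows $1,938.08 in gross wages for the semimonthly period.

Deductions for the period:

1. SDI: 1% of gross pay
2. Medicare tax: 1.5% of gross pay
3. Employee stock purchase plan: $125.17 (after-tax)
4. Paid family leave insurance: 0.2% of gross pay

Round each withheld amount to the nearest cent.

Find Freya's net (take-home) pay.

$1,760.58

Medicare tax: $1,938.08 × 0.015 = $29.07
Paid family leave insurance: $1,938.08 × 0.002 = $3.88
SDI: $1,938.08 × 0.01 = $19.38
Employee stock purchase plan: $125.17
Total deductions = $29.07 + $3.88 + $19.38 + $125.17 = $177.50
Net pay = $1,938.08 − $177.50 = $1,760.58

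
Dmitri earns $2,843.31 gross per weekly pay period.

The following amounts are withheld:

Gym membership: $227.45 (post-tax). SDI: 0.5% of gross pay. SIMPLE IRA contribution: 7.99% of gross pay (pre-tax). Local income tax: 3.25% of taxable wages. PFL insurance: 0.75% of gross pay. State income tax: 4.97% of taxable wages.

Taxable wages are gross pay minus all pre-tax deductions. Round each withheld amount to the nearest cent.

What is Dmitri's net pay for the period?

$2,138.10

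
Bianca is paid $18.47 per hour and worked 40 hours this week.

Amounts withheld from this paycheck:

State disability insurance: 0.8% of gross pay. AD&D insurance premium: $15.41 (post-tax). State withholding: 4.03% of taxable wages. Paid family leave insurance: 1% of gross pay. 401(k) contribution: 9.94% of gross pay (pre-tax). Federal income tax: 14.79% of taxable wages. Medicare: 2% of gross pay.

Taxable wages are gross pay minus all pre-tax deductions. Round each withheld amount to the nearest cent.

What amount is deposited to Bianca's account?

Gross pay: 40 × $18.47 = $738.80
401(k) contribution: $738.80 × 0.0994 = $73.44
Taxable wages = $738.80 − $73.44 = $665.36
State withholding: $665.36 × 0.0403 = $26.81
Federal income tax: $665.36 × 0.1479 = $98.41
Paid family leave insurance: $738.80 × 0.01 = $7.39
State disability insurance: $738.80 × 0.008 = $5.91
Medicare: $738.80 × 0.02 = $14.78
AD&D insurance premium: $15.41
Total deductions = $73.44 + $26.81 + $98.41 + $7.39 + $5.91 + $14.78 + $15.41 = $242.15
Net pay = $738.80 − $242.15 = $496.65

$496.65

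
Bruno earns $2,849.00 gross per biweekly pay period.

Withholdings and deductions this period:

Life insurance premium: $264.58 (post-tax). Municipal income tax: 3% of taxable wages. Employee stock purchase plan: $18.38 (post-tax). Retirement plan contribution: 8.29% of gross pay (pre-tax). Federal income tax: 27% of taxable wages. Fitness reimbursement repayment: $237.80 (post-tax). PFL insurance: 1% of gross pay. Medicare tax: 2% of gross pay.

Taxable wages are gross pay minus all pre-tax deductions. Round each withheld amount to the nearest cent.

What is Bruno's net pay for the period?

Retirement plan contribution: $2,849.00 × 0.0829 = $236.18
Taxable wages = $2,849.00 − $236.18 = $2,612.82
Municipal income tax: $2,612.82 × 0.03 = $78.38
Federal income tax: $2,612.82 × 0.27 = $705.46
Medicare tax: $2,849.00 × 0.02 = $56.98
PFL insurance: $2,849.00 × 0.01 = $28.49
Fitness reimbursement repayment: $237.80
Life insurance premium: $264.58
Employee stock purchase plan: $18.38
Total deductions = $236.18 + $78.38 + $705.46 + $56.98 + $28.49 + $237.80 + $264.58 + $18.38 = $1,626.25
Net pay = $2,849.00 − $1,626.25 = $1,222.75

$1,222.75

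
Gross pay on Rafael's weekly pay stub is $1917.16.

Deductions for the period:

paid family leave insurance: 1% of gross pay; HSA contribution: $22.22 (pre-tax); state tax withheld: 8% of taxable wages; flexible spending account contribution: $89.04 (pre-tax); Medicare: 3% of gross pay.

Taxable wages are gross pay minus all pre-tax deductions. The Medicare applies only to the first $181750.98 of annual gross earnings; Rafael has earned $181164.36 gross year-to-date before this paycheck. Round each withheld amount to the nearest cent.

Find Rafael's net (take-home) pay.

HSA contribution: $22.22
Flexible spending account contribution: $89.04
Pre-tax total = $22.22 + $89.04 = $111.26
Taxable wages = $1917.16 − $111.26 = $1805.90
State tax withheld: $1805.90 × 0.08 = $144.47
Paid family leave insurance: $1917.16 × 0.01 = $19.17
Medicare: only $181750.98 − $181164.36 = $586.62 of this check is subject → $586.62 × 0.03 = $17.60
Total deductions = $22.22 + $89.04 + $144.47 + $19.17 + $17.60 = $292.50
Net pay = $1917.16 − $292.50 = $1624.66

$1624.66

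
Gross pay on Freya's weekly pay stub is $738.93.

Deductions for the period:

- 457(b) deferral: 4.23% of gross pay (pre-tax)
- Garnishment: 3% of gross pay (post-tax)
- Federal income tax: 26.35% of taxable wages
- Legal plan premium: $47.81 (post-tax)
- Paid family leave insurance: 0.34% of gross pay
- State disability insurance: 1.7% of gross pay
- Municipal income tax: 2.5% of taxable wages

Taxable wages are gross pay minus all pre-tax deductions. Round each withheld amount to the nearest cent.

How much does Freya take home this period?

457(b) deferral: $738.93 × 0.0423 = $31.26
Taxable wages = $738.93 − $31.26 = $707.67
Federal income tax: $707.67 × 0.2635 = $186.47
Municipal income tax: $707.67 × 0.025 = $17.69
State disability insurance: $738.93 × 0.017 = $12.56
Paid family leave insurance: $738.93 × 0.0034 = $2.51
Garnishment: $738.93 × 0.03 = $22.17
Legal plan premium: $47.81
Total deductions = $31.26 + $186.47 + $17.69 + $12.56 + $2.51 + $22.17 + $47.81 = $320.47
Net pay = $738.93 − $320.47 = $418.46

$418.46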